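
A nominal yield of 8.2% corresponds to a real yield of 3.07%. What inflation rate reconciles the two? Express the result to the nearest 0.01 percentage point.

4.98%

From (1+r_nom) = (1+r_real)(1+π), we get 1+π = (1 + 8.2%)/(1 + 3.07%) = 1.082/1.0307 ≈ 1.04977.
So π ≈ 4.9772%.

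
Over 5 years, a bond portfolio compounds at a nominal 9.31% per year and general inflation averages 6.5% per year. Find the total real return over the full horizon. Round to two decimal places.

The annual real rate is (1+9.31%)/(1+6.5%) − 1 = 2.6385%.
Compounded over 5 years: (1 + 0.026385)^5 − 1 ≈ 0.13907.

13.91%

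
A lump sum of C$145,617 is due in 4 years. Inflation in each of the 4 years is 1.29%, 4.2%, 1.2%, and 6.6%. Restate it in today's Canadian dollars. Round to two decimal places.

Price-level factor over 4 years: 1.0129 × 1.042 × 1.012 × 1.066 ≈ 1.1386021703.
Purchasing power today: C$145,617 divided by that factor.

C$127,891.03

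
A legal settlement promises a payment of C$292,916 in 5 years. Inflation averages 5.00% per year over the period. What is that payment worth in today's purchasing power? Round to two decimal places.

Price-level factor over 5 years: (1 + 5.00%)^5 = 1.2762815625.
Purchasing power today: C$292,916 divided by that factor.

C$229,507.35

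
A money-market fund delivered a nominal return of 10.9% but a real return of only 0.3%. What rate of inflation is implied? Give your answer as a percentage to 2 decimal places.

10.57%

From (1+r_nom) = (1+r_real)(1+π), we get 1+π = (1 + 10.9%)/(1 + 0.3%) = 1.109/1.003 ≈ 1.10568.
So π ≈ 10.5683%.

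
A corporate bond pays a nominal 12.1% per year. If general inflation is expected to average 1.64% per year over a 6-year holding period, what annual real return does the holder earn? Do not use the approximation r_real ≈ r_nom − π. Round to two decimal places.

With constant rates the annual real return is the same each year: (1+12.1%)/(1+1.64%) − 1 = 0.10291.

10.29%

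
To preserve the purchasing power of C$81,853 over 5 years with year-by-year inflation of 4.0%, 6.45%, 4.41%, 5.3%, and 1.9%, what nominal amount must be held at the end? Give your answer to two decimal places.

C$101,521.55

Cumulative price-level factor: 1.040 × 1.0645 × 1.0441 × 1.053 × 1.019 ≈ 1.2402911820.
Multiplying C$81,853 by the price-level factor gives the future nominal sum.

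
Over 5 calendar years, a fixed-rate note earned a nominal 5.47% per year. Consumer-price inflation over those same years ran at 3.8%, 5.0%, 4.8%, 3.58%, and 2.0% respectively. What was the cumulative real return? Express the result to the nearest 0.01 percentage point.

8.15%

Cumulative inflation factor: 1.038 × 1.050 × 1.048 × 1.0358 × 1.020 ≈ 1.20677.
Nominal growth factor: 1.30510. Real growth factor = 1.30510 / 1.20677 ≈ 1.08149.
Total real return ≈ 8.1486%.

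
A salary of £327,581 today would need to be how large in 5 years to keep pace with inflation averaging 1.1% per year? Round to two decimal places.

£345,998.71

Cumulative price-level factor: (1+1.1%)^5 ≈ 1.0562233834.
Multiplying £327,581 by the price-level factor gives the future nominal sum.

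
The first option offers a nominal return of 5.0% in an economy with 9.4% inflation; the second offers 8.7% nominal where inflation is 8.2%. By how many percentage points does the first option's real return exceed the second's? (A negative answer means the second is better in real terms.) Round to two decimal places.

-4.48

The first option real return: 1.050/1.094 − 1 = -4.022%.
The second real return: 1.087/1.082 − 1 = 0.462%.
Difference: -4.022 − 0.462 = -4.484 pp.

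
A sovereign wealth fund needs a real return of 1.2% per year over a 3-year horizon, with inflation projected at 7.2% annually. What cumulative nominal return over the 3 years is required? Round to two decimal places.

27.68%

Required annual nominal rate: (1+1.2%)(1+7.2%) − 1 = 8.4864%.
Cumulative over 3 years: (1 + 0.084864)^3 − 1 ≈ 0.27681.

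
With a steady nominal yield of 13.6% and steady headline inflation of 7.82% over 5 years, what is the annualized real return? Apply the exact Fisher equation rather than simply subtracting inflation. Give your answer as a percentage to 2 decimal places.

5.36%

With constant rates the annual real return is the same each year: (1+13.6%)/(1+7.82%) − 1 = 0.05361.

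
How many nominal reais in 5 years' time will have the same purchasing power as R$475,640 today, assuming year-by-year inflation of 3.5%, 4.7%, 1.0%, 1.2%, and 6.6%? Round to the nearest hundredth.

Cumulative price-level factor: 1.035 × 1.047 × 1.010 × 1.012 × 1.066 ≈ 1.1807178324.
The nominal amount required is R$475,640 scaled up by that factor.

R$561,596.63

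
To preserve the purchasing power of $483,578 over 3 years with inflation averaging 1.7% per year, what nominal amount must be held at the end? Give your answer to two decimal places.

$508,662.12

Cumulative price-level factor: (1+1.7%)^3 = 1.051871913.
The nominal amount required is $483,578 scaled up by that factor.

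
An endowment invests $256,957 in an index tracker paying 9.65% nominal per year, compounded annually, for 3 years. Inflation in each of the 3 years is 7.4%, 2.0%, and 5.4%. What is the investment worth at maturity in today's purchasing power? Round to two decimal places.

Nominal value at maturity: $256,957 × (1 + 9.65%)^3 ≈ $338,755.50.
Price-level factor over 3 years: 1.074 × 1.020 × 1.054 = 1.15463592.
Dividing the nominal maturity value by the price-level factor gives the value in today's money.

$293,387.29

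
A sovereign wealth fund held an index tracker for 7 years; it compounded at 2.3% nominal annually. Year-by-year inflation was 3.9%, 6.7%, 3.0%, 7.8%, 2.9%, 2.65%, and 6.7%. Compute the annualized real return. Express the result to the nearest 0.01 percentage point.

-2.37%

Cumulative inflation factor: 1.039 × 1.067 × 1.030 × 1.078 × 1.029 × 1.0265 × 1.067 ≈ 1.38731.
Nominal growth factor: 1.17254. Real growth factor = 1.17254 / 1.38731 ≈ 0.84519.
Annualized: 0.84519^(1/7) − 1 ≈ -0.02374.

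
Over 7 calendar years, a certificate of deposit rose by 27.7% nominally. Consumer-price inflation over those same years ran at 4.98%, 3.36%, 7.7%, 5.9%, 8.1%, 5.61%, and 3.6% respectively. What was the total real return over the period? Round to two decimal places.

-12.76%

Cumulative inflation factor: 1.0498 × 1.0336 × 1.077 × 1.059 × 1.081 × 1.0561 × 1.036 ≈ 1.46373.
Nominal growth factor: 1.27700. Real growth factor = 1.27700 / 1.46373 ≈ 0.87243.
Total real return ≈ -12.7572%.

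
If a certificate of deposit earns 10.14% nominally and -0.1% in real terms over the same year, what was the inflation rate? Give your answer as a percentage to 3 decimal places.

10.250%

From (1+r_nom) = (1+r_real)(1+π), we get 1+π = (1 + 10.14%)/(1 − 0.1%) = 1.1014/0.999 ≈ 1.10250.
So π ≈ 10.2503%.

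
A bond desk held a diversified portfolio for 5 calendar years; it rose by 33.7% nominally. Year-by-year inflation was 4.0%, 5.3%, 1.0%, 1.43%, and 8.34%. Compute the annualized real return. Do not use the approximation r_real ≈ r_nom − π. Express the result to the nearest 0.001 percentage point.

1.925%

Cumulative inflation factor: 1.040 × 1.053 × 1.010 × 1.0143 × 1.0834 ≈ 1.21545.
Nominal growth factor: 1.33700. Real growth factor = 1.33700 / 1.21545 ≈ 1.10000.
Annualized: 1.10000^(1/5) − 1 ≈ 0.01925.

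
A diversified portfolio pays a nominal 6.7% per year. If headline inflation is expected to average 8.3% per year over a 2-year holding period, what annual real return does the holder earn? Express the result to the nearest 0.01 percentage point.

With constant rates the annual real return is the same each year: (1+6.7%)/(1+8.3%) − 1 = -0.01477.

-1.48%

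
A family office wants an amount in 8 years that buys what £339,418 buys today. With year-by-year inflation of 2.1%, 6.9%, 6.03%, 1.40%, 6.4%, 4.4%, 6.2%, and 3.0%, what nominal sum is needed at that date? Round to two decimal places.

Cumulative price-level factor: 1.021 × 1.069 × 1.0603 × 1.0140 × 1.064 × 1.044 × 1.062 × 1.030 ≈ 1.4258506298.
The nominal amount required is £339,418 scaled up by that factor.

£483,959.37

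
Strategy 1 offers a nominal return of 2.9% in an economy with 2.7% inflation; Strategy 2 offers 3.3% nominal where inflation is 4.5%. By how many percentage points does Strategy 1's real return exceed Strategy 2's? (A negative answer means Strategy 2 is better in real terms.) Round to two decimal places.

Strategy 1 real return: 1.029/1.027 − 1 = 0.195%.
Strategy 2 real return: 1.033/1.045 − 1 = -1.148%.
Difference: 0.195 − (-1.148) = 1.343 pp.

1.34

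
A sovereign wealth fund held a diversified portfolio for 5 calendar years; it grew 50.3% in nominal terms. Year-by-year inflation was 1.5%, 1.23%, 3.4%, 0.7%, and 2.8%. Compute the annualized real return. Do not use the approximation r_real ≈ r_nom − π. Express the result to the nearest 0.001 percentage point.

6.446%

Cumulative inflation factor: 1.015 × 1.0123 × 1.034 × 1.007 × 1.028 ≈ 1.09981.
Nominal growth factor: 1.50300. Real growth factor = 1.50300 / 1.09981 ≈ 1.36660.
Annualized: 1.36660^(1/5) − 1 ≈ 0.06446.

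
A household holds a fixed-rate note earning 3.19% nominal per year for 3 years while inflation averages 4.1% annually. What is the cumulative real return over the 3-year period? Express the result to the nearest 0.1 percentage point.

The annual real rate is (1+3.19%)/(1+4.1%) − 1 = -0.8742%.
Compounded over 3 years: (1 + -0.008742)^3 − 1 ≈ -0.02600.

-2.6%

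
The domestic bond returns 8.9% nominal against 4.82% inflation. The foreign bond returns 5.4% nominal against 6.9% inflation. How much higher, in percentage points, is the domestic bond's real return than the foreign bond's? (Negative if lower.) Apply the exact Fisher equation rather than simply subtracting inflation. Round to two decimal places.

5.30

The domestic bond real return: 1.089/1.0482 − 1 = 3.892%.
The foreign bond real return: 1.054/1.069 − 1 = -1.403%.
Difference: 3.892 − (-1.403) = 5.295 pp.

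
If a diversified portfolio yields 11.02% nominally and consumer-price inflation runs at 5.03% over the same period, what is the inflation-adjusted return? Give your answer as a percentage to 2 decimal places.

Real return via the Fisher equation: (1 + 11.02%)/(1 + 5.03%) − 1 = 1.1102/1.0503 − 1 ≈ 0.05703.

5.70%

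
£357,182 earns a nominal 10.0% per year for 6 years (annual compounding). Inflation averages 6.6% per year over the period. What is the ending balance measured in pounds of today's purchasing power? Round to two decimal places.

£431,223.53

Nominal value at maturity: £357,182 × (1 + 10.0%)^6 ≈ £632,769.70.
Price-level factor over 6 years: (1 + 6.6%)^6 ≈ 1.4673821377.
The maturity value deflated by that factor is the answer in today's purchasing power.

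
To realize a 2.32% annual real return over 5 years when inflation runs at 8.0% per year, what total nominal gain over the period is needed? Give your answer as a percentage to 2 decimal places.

Required annual nominal rate: (1+2.32%)(1+8.0%) − 1 = 10.5056%.
Cumulative over 5 years: (1 + 0.105056)^5 − 1 ≈ 0.64786.

64.79%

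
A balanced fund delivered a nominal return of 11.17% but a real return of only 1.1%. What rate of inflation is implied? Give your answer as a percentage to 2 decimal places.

From (1+r_nom) = (1+r_real)(1+π), we get 1+π = (1 + 11.17%)/(1 + 1.1%) = 1.1117/1.011 ≈ 1.09960.
So π ≈ 9.9604%.

9.96%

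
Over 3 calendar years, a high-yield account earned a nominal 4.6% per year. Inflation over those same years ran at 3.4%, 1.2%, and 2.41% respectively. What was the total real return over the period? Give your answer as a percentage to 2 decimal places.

6.80%

Cumulative inflation factor: 1.034 × 1.012 × 1.0241 ≈ 1.07163.
Nominal growth factor: 1.14445. Real growth factor = 1.14445 / 1.07163 ≈ 1.06795.
Total real return ≈ 6.7952%.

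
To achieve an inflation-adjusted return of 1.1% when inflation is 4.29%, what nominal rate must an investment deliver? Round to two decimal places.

5.44%

By the Fisher equation, 1 + r_nom = (1 + 1.1%)(1 + 4.29%) = 1.011 × 1.0429 = 1.0543719.
So r_nom = 5.43719%.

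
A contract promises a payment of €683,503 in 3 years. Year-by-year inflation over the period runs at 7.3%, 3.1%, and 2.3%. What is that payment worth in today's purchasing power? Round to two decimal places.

€603,957.54

Price-level factor over 3 years: 1.073 × 1.031 × 1.023 = 1.131707049.
Purchasing power today: €683,503 divided by that factor.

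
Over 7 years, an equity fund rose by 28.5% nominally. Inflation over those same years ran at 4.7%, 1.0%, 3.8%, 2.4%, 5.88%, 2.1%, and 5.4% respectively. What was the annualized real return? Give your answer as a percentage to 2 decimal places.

0.05%

Cumulative inflation factor: 1.047 × 1.010 × 1.038 × 1.024 × 1.0588 × 1.021 × 1.054 ≈ 1.28069.
Nominal growth factor: 1.28500. Real growth factor = 1.28500 / 1.28069 ≈ 1.00336.
Annualized: 1.00336^(1/7) − 1 ≈ 0.00048.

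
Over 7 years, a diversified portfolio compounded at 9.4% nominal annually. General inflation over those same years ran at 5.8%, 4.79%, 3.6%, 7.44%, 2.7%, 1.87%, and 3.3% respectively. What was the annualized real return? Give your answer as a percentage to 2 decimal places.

4.99%

Cumulative inflation factor: 1.058 × 1.0479 × 1.036 × 1.0744 × 1.027 × 1.0187 × 1.033 ≈ 1.33367.
Nominal growth factor: 1.87552. Real growth factor = 1.87552 / 1.33367 ≈ 1.40628.
Annualized: 1.40628^(1/7) − 1 ≈ 0.04991.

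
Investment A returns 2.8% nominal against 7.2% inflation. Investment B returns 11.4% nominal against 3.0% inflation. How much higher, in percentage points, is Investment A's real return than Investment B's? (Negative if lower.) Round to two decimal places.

-12.26

Investment A real return: 1.028/1.072 − 1 = -4.104%.
Investment B real return: 1.114/1.030 − 1 = 8.155%.
Difference: -4.104 − 8.155 = -12.259 pp.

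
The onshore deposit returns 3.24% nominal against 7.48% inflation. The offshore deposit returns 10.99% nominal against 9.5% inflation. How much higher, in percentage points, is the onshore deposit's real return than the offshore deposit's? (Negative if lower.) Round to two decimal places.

The onshore deposit real return: 1.0324/1.0748 − 1 = -3.945%.
The offshore deposit real return: 1.1099/1.095 − 1 = 1.361%.
Difference: -3.945 − 1.361 = -5.306 pp.

-5.31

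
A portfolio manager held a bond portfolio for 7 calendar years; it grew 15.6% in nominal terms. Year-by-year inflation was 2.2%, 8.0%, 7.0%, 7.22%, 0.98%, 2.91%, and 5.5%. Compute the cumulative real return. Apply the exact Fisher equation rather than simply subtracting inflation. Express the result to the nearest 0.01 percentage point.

-16.73%

Cumulative inflation factor: 1.022 × 1.080 × 1.070 × 1.0722 × 1.0098 × 1.0291 × 1.055 ≈ 1.38829.
Nominal growth factor: 1.15600. Real growth factor = 1.15600 / 1.38829 ≈ 0.83268.
Total real return ≈ -16.7320%.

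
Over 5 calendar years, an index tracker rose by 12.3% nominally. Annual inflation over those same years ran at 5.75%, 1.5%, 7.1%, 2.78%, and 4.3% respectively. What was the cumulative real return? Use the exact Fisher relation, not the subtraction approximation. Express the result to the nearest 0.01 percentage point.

-8.87%

Cumulative inflation factor: 1.0575 × 1.015 × 1.071 × 1.0278 × 1.043 ≈ 1.23234.
Nominal growth factor: 1.12300. Real growth factor = 1.12300 / 1.23234 ≈ 0.91128.
Total real return ≈ -8.8722%.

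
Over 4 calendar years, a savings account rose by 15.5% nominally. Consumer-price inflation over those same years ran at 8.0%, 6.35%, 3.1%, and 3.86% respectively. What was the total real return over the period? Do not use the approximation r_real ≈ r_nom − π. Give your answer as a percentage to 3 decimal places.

Cumulative inflation factor: 1.080 × 1.0635 × 1.031 × 1.0386 ≈ 1.22990.
Nominal growth factor: 1.15500. Real growth factor = 1.15500 / 1.22990 ≈ 0.93910.
Total real return ≈ -6.0896%.

-6.090%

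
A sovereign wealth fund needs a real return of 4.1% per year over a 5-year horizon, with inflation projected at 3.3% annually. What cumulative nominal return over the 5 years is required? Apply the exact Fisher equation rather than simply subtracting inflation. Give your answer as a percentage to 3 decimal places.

43.799%

Required annual nominal rate: (1+4.1%)(1+3.3%) − 1 = 7.5353%.
Cumulative over 5 years: (1 + 0.075353)^5 − 1 ≈ 0.43799.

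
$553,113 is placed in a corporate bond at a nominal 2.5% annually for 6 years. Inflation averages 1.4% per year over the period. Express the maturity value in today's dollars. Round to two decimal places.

$590,105.05

Nominal value at maturity: $553,113 × (1 + 2.5%)^6 ≈ $641,441.51.
Price-level factor over 6 years: (1 + 1.4%)^6 ≈ 1.0869954595.
Dividing the nominal maturity value by the price-level factor gives the value in today's money.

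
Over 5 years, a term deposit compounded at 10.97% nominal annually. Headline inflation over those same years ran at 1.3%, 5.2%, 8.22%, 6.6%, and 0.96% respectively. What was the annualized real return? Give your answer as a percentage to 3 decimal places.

6.277%

Cumulative inflation factor: 1.013 × 1.052 × 1.0822 × 1.066 × 1.0096 ≈ 1.24119.
Nominal growth factor: 1.68278. Real growth factor = 1.68278 / 1.24119 ≈ 1.35578.
Annualized: 1.35578^(1/5) − 1 ≈ 0.06277.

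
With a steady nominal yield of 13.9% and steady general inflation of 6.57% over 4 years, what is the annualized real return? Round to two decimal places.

With constant rates the annual real return is the same each year: (1+13.9%)/(1+6.57%) − 1 = 0.06878.

6.88%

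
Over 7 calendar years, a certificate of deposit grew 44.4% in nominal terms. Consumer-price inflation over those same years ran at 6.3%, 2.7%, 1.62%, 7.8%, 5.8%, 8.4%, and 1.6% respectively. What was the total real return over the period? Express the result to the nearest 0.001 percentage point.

Cumulative inflation factor: 1.063 × 1.027 × 1.0162 × 1.078 × 1.058 × 1.084 × 1.016 ≈ 1.39351.
Nominal growth factor: 1.44400. Real growth factor = 1.44400 / 1.39351 ≈ 1.03623.
Total real return ≈ 3.6232%.

3.623%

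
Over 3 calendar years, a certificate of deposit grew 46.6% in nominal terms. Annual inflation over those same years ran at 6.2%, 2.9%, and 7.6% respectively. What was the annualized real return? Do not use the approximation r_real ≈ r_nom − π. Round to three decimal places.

Cumulative inflation factor: 1.062 × 1.029 × 1.076 ≈ 1.17585.
Nominal growth factor: 1.46600. Real growth factor = 1.46600 / 1.17585 ≈ 1.24676.
Annualized: 1.24676^(1/3) − 1 ≈ 0.07628.

7.628%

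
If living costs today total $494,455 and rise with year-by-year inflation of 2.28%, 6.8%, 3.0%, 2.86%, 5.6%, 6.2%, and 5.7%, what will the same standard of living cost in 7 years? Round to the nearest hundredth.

$678,322.01

Cumulative price-level factor: 1.0228 × 1.068 × 1.030 × 1.0286 × 1.056 × 1.062 × 1.057 ≈ 1.3718579330.
The nominal amount required is $494,455 scaled up by that factor.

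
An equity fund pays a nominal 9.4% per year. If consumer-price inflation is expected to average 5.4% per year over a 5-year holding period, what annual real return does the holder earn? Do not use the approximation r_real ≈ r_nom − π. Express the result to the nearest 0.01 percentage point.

With constant rates the annual real return is the same each year: (1+9.4%)/(1+5.4%) − 1 = 0.03795.

3.80%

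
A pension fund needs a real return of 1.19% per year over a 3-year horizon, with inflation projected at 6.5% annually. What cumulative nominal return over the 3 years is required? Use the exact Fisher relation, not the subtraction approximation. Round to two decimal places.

25.16%

Required annual nominal rate: (1+1.19%)(1+6.5%) − 1 = 7.76735%.
Cumulative over 3 years: (1 + 0.0776735)^3 − 1 ≈ 0.25159.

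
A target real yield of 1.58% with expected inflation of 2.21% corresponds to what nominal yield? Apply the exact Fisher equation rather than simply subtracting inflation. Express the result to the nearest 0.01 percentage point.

By the Fisher equation, 1 + r_nom = (1 + 1.58%)(1 + 2.21%) = 1.0158 × 1.0221 = 1.03824918.
So r_nom = 3.824918%.

3.82%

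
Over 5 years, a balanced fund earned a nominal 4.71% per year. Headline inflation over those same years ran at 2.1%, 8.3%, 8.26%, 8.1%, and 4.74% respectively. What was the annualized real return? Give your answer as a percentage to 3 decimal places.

-1.468%

Cumulative inflation factor: 1.021 × 1.083 × 1.0826 × 1.081 × 1.0474 ≈ 1.35538.
Nominal growth factor: 1.25875. Real growth factor = 1.25875 / 1.35538 ≈ 0.92871.
Annualized: 0.92871^(1/5) − 1 ≈ -0.01468.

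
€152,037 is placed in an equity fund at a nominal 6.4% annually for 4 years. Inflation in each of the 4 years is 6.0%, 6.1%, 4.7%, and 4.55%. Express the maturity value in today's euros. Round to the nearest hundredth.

Nominal value at maturity: €152,037 × (1 + 6.4%)^4 ≈ €194,856.91.
Price-level factor over 4 years: 1.060 × 1.061 × 1.047 × 1.0455 ≈ 1.2310961354.
Dividing the nominal maturity value by the price-level factor gives the value in today's money.

€158,279.20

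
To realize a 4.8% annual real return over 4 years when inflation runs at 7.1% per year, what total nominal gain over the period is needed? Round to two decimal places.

Required annual nominal rate: (1+4.8%)(1+7.1%) − 1 = 12.2408%.
Cumulative over 4 years: (1 + 0.122408)^4 − 1 ≈ 0.58710.

58.71%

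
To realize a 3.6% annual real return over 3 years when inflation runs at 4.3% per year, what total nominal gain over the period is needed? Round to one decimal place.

Required annual nominal rate: (1+3.6%)(1+4.3%) − 1 = 8.0548%.
Cumulative over 3 years: (1 + 0.080548)^3 − 1 ≈ 0.26163.

26.2%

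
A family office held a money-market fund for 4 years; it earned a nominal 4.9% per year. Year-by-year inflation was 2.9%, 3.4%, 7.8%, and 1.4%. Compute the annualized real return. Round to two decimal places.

1.01%

Cumulative inflation factor: 1.029 × 1.034 × 1.078 × 1.014 ≈ 1.16303.
Nominal growth factor: 1.21088. Real growth factor = 1.21088 / 1.16303 ≈ 1.04114.
Annualized: 1.04114^(1/4) − 1 ≈ 0.01013.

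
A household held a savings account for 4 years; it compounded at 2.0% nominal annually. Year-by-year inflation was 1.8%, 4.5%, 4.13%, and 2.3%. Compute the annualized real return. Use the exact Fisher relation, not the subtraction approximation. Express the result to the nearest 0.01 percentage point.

Cumulative inflation factor: 1.018 × 1.045 × 1.0413 × 1.023 ≈ 1.13322.
Nominal growth factor: 1.08243. Real growth factor = 1.08243 / 1.13322 ≈ 0.95518.
Annualized: 0.95518^(1/4) − 1 ≈ -0.01140.

-1.14%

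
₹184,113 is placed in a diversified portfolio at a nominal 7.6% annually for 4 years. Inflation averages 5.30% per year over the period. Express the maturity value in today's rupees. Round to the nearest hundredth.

₹200,733.59

Nominal value at maturity: ₹184,113 × (1 + 7.6%)^4 ≈ ₹246,793.40.
Price-level factor over 4 years: (1 + 5.30%)^4 ≈ 1.2294573985.
The maturity value deflated by that factor is the answer in today's purchasing power.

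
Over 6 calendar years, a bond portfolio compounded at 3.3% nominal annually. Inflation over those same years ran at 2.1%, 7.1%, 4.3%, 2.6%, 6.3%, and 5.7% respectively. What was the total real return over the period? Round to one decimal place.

Cumulative inflation factor: 1.021 × 1.071 × 1.043 × 1.026 × 1.063 × 1.057 ≈ 1.31479.
Nominal growth factor: 1.21507. Real growth factor = 1.21507 / 1.31479 ≈ 0.92416.
Total real return ≈ -7.5841%.

-7.6%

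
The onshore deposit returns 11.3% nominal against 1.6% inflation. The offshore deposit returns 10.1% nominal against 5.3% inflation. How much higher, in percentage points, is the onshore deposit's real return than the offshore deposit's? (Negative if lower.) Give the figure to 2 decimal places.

The onshore deposit real return: 1.113/1.016 − 1 = 9.547%.
The offshore deposit real return: 1.101/1.053 − 1 = 4.558%.
Difference: 9.547 − 4.558 = 4.989 pp.

4.99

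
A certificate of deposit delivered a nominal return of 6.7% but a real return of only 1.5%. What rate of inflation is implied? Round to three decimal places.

5.123%

From (1+r_nom) = (1+r_real)(1+π), we get 1+π = (1 + 6.7%)/(1 + 1.5%) = 1.067/1.015 ≈ 1.05123.
So π ≈ 5.1232%.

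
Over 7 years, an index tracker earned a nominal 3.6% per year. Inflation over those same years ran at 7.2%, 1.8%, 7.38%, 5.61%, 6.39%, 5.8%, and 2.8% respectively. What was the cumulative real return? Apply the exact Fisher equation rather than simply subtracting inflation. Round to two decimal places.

-10.55%

Cumulative inflation factor: 1.072 × 1.018 × 1.0738 × 1.0561 × 1.0639 × 1.058 × 1.028 ≈ 1.43202.
Nominal growth factor: 1.28091. Real growth factor = 1.28091 / 1.43202 ≈ 0.89447.
Total real return ≈ -10.5526%.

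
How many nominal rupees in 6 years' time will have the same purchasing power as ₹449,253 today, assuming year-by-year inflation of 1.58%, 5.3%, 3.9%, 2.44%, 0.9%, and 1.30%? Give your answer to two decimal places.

₹522,773.17

Cumulative price-level factor: 1.0158 × 1.053 × 1.039 × 1.0244 × 1.009 × 1.0130 ≈ 1.1636498253.
The nominal amount required is ₹449,253 scaled up by that factor.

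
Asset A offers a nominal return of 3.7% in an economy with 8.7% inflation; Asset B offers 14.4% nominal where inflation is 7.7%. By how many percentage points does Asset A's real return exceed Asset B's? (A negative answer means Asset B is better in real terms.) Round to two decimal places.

-10.82

Asset A real return: 1.037/1.087 − 1 = -4.600%.
Asset B real return: 1.144/1.077 − 1 = 6.221%.
Difference: -4.600 − 6.221 = -10.821 pp.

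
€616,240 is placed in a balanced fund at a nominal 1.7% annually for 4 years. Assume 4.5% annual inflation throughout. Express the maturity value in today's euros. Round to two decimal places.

€552,800.64

Nominal value at maturity: €616,240 × (1 + 1.7%)^4 ≈ €659,225.04.
Price-level factor over 4 years: (1 + 4.5%)^4 ≈ 1.1925186006.
Dividing the nominal maturity value by the price-level factor gives the value in today's money.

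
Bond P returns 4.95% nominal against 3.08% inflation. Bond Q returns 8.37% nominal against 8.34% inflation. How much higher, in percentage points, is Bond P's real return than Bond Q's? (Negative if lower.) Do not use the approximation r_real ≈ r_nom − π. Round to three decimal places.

Bond P real return: 1.0495/1.0308 − 1 = 1.8141%.
Bond Q real return: 1.0837/1.0834 − 1 = 0.0277%.
Difference: 1.8141 − 0.0277 = 1.7864 pp.

1.786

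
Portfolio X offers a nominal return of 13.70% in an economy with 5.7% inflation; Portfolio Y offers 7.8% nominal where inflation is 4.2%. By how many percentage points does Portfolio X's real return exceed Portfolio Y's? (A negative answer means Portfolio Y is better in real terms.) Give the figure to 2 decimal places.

Portfolio X real return: 1.1370/1.057 − 1 = 7.569%.
Portfolio Y real return: 1.078/1.042 − 1 = 3.455%.
Difference: 7.569 − 3.455 = 4.114 pp.

4.11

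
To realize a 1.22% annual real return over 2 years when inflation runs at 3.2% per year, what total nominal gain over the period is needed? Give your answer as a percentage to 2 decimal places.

Required annual nominal rate: (1+1.22%)(1+3.2%) − 1 = 4.45904%.
Cumulative over 2 years: (1 + 0.0445904)^2 − 1 ≈ 0.09117.

9.12%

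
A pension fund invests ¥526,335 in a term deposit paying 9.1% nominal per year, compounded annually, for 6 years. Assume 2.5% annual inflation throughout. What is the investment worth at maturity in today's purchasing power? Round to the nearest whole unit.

Nominal value at maturity: ¥526,335 × (1 + 9.1%)^6 ≈ ¥887,587.
Price-level factor over 6 years: (1 + 2.5%)^6 ≈ 1.1596934182.
Dividing the nominal maturity value by the price-level factor gives the value in today's money.

¥765,363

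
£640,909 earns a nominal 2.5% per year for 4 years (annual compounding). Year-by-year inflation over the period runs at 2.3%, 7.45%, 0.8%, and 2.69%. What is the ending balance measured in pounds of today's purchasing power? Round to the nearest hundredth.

Nominal value at maturity: £640,909 × (1 + 2.5%)^4 ≈ £707,443.62.
Price-level factor over 4 years: 1.023 × 1.0745 × 1.008 × 1.0269 ≈ 1.1378126019.
Dividing the nominal maturity value by the price-level factor gives the value in today's money.

£621,757.59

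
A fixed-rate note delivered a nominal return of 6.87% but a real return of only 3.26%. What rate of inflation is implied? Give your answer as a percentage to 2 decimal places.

From (1+r_nom) = (1+r_real)(1+π), we get 1+π = (1 + 6.87%)/(1 + 3.26%) = 1.0687/1.0326 ≈ 1.03496.
So π ≈ 3.4960%.

3.50%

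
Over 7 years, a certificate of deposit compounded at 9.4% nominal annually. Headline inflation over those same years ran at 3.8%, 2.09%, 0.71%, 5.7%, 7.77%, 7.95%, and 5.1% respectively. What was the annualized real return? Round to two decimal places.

4.49%

Cumulative inflation factor: 1.038 × 1.0209 × 1.0071 × 1.057 × 1.0777 × 1.0795 × 1.051 ≈ 1.37928.
Nominal growth factor: 1.87552. Real growth factor = 1.87552 / 1.37928 ≈ 1.35978.
Annualized: 1.35978^(1/7) − 1 ≈ 0.04488.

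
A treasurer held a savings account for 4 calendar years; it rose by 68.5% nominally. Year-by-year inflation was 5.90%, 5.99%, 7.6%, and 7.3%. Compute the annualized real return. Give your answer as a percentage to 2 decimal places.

6.78%

Cumulative inflation factor: 1.0590 × 1.0599 × 1.076 × 1.073 ≈ 1.29590.
Nominal growth factor: 1.68500. Real growth factor = 1.68500 / 1.29590 ≈ 1.30025.
Annualized: 1.30025^(1/4) − 1 ≈ 0.06784.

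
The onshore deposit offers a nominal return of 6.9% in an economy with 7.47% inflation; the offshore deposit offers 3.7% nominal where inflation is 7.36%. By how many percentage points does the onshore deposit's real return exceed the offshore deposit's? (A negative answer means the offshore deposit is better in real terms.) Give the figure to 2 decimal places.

2.88

The onshore deposit real return: 1.069/1.0747 − 1 = -0.530%.
The offshore deposit real return: 1.037/1.0736 − 1 = -3.409%.
Difference: -0.530 − (-3.409) = 2.879 pp.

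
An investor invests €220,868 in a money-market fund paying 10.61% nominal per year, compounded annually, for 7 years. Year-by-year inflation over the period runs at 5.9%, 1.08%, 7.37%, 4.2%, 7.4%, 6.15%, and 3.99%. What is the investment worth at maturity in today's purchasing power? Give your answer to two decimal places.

Nominal value at maturity: €220,868 × (1 + 10.61%)^7 ≈ €447,397.49.
Price-level factor over 7 years: 1.059 × 1.0108 × 1.0737 × 1.042 × 1.074 × 1.0615 × 1.0399 ≈ 1.4198018035.
Dividing the nominal maturity value by the price-level factor gives the value in today's money.

€315,112.64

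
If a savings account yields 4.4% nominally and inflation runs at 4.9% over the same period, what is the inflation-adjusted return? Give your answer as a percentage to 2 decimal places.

-0.48%

Real return via the Fisher equation: (1 + 4.4%)/(1 + 4.9%) − 1 = 1.044/1.049 − 1 ≈ -0.00477.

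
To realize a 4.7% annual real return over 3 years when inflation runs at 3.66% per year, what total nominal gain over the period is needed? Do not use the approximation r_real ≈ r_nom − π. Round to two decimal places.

27.84%

Required annual nominal rate: (1+4.7%)(1+3.66%) − 1 = 8.53202%.
Cumulative over 3 years: (1 + 0.0853202)^3 − 1 ≈ 0.27842.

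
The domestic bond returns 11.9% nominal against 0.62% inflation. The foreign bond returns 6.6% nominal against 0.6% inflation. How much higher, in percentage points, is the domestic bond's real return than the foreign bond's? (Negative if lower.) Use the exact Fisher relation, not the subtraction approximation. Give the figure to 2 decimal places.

5.25

The domestic bond real return: 1.119/1.0062 − 1 = 11.210%.
The foreign bond real return: 1.066/1.006 − 1 = 5.964%.
Difference: 11.210 − 5.964 = 5.246 pp.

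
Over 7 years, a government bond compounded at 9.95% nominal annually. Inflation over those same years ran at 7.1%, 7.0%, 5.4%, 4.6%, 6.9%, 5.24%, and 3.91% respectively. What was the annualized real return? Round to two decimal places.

Cumulative inflation factor: 1.071 × 1.070 × 1.054 × 1.046 × 1.069 × 1.0524 × 1.0391 ≈ 1.47694.
Nominal growth factor: 1.94253. Real growth factor = 1.94253 / 1.47694 ≈ 1.31524.
Annualized: 1.31524^(1/7) − 1 ≈ 0.03992.

3.99%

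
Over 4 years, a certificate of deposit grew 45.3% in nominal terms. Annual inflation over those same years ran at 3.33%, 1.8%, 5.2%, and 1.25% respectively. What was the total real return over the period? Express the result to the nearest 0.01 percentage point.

Cumulative inflation factor: 1.0333 × 1.018 × 1.052 × 1.0125 ≈ 1.12043.
Nominal growth factor: 1.45300. Real growth factor = 1.45300 / 1.12043 ≈ 1.29682.
Total real return ≈ 29.6823%.

29.68%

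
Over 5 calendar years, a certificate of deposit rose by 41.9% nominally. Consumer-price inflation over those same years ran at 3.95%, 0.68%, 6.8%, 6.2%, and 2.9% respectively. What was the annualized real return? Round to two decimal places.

Cumulative inflation factor: 1.0395 × 1.0068 × 1.068 × 1.062 × 1.029 ≈ 1.22146.
Nominal growth factor: 1.41900. Real growth factor = 1.41900 / 1.22146 ≈ 1.16173.
Annualized: 1.16173^(1/5) − 1 ≈ 0.03044.

3.04%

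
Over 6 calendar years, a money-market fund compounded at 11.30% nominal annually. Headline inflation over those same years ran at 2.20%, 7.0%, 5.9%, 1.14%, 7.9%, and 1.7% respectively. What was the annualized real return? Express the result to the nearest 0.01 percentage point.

Cumulative inflation factor: 1.0220 × 1.070 × 1.059 × 1.0114 × 1.079 × 1.017 ≈ 1.28527.
Nominal growth factor: 1.90095. Real growth factor = 1.90095 / 1.28527 ≈ 1.47902.
Annualized: 1.47902^(1/6) − 1 ≈ 0.06740.

6.74%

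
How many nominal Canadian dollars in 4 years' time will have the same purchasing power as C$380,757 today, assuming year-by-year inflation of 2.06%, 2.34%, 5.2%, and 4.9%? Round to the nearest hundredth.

C$438,874.25

Cumulative price-level factor: 1.0206 × 1.0234 × 1.052 × 1.049 ≈ 1.1526360663.
Multiplying C$380,757 by the price-level factor gives the future nominal sum.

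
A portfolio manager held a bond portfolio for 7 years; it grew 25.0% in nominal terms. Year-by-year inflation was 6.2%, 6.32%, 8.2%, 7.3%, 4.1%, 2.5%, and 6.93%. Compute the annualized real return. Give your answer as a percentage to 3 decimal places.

-2.531%

Cumulative inflation factor: 1.062 × 1.0632 × 1.082 × 1.073 × 1.041 × 1.025 × 1.0693 ≈ 1.49569.
Nominal growth factor: 1.25000. Real growth factor = 1.25000 / 1.49569 ≈ 0.83574.
Annualized: 0.83574^(1/7) − 1 ≈ -0.02531.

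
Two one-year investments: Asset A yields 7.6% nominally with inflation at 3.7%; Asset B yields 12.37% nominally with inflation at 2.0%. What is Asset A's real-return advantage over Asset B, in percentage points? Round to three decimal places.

-6.406

Asset A real return: 1.076/1.037 − 1 = 3.7608%.
Asset B real return: 1.1237/1.020 − 1 = 10.1667%.
Difference: 3.7608 − 10.1667 = -6.4059 pp.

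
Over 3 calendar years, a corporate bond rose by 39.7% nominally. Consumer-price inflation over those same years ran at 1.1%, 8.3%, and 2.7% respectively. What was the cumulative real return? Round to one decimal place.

Cumulative inflation factor: 1.011 × 1.083 × 1.027 ≈ 1.12448.
Nominal growth factor: 1.39700. Real growth factor = 1.39700 / 1.12448 ≈ 1.24236.
Total real return ≈ 24.2357%.

24.2%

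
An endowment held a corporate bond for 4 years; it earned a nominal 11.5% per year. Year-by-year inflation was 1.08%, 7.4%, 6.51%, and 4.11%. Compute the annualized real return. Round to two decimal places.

6.45%

Cumulative inflation factor: 1.0108 × 1.074 × 1.0651 × 1.0411 ≈ 1.20379.
Nominal growth factor: 1.54561. Real growth factor = 1.54561 / 1.20379 ≈ 1.28395.
Annualized: 1.28395^(1/4) − 1 ≈ 0.06448.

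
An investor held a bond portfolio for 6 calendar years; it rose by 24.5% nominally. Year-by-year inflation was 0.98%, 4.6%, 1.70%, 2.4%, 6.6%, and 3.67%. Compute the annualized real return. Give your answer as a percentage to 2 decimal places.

0.40%

Cumulative inflation factor: 1.0098 × 1.046 × 1.0170 × 1.024 × 1.066 × 1.0367 ≈ 1.21562.
Nominal growth factor: 1.24500. Real growth factor = 1.24500 / 1.21562 ≈ 1.02417.
Annualized: 1.02417^(1/6) − 1 ≈ 0.00399.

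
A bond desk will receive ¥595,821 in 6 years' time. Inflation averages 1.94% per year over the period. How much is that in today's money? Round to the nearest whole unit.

¥530,943

Price-level factor over 6 years: (1 + 1.94%)^6 ≈ 1.1221935689.
Purchasing power today: ¥595,821 divided by that factor.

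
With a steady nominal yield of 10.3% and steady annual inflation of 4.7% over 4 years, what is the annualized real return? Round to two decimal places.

With constant rates the annual real return is the same each year: (1+10.3%)/(1+4.7%) − 1 = 0.05349.

5.35%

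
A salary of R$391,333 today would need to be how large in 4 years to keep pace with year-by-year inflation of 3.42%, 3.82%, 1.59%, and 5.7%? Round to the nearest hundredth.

R$451,188.45

Cumulative price-level factor: 1.0342 × 1.0382 × 1.0159 × 1.057 ≈ 1.1529527396.
Multiplying R$391,333 by the price-level factor gives the future nominal sum.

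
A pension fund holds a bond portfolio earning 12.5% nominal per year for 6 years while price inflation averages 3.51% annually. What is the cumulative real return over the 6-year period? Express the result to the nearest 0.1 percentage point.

64.8%

The annual real rate is (1+12.5%)/(1+3.51%) − 1 = 8.6852%.
Compounded over 6 years: (1 + 0.086852)^6 − 1 ≈ 0.64824.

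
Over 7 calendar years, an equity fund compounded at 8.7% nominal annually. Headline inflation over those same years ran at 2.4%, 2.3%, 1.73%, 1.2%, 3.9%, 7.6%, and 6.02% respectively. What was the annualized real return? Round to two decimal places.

4.95%

Cumulative inflation factor: 1.024 × 1.023 × 1.0173 × 1.012 × 1.039 × 1.076 × 1.0602 ≈ 1.27826.
Nominal growth factor: 1.79311. Real growth factor = 1.79311 / 1.27826 ≈ 1.40277.
Annualized: 1.40277^(1/7) − 1 ≈ 0.04954.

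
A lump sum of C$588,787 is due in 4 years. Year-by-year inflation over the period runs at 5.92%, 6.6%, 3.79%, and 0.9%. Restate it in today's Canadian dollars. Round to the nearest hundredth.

Price-level factor over 4 years: 1.0592 × 1.066 × 1.0379 × 1.009 ≈ 1.1824474661.
Purchasing power today: C$588,787 divided by that factor.

C$497,939.25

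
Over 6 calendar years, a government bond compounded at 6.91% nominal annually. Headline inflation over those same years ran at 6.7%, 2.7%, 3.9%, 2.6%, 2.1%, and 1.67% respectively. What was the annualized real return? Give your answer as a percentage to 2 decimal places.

3.53%

Cumulative inflation factor: 1.067 × 1.027 × 1.039 × 1.026 × 1.021 × 1.0167 ≈ 1.21260.
Nominal growth factor: 1.49317. Real growth factor = 1.49317 / 1.21260 ≈ 1.23138.
Annualized: 1.23138^(1/6) − 1 ≈ 0.03530.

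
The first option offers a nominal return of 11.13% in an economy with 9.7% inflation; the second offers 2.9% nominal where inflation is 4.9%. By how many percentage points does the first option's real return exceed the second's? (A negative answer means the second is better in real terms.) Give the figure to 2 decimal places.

The first option real return: 1.1113/1.097 − 1 = 1.304%.
The second real return: 1.029/1.049 − 1 = -1.907%.
Difference: 1.304 − (-1.907) = 3.211 pp.

3.21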